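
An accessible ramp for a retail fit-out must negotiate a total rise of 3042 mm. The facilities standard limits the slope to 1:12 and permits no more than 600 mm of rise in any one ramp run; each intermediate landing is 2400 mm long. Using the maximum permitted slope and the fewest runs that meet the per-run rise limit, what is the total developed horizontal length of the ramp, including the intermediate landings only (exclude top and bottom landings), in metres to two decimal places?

⌈3042/600⌉ = 6 ramp runs. That means 5 intermediate landings.
Horizontal run for 3042 mm of rise at 1:12 is 3042 × 12 = 36504 mm.
5 intermediate landings contribute 5 × 2400 = 12000 mm.
Total developed length = 36504 + 12000 = 48504 mm.
= 48.50 m.

48.50 m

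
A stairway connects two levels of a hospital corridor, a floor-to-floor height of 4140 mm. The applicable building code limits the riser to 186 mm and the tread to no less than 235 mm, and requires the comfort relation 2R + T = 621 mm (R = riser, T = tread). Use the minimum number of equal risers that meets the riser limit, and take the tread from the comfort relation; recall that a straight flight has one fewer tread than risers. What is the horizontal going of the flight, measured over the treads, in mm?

At most 186 each: 4140/186 = 22.26, giving 23 risers.
Each riser is 4140/23 = 180 mm (≤ 186 mm).
T = 621 − 2·180 = 261 mm, which satisfies the 235 mm minimum.
Treads = 23 − 1 = 22; going = 22 × 261 = 5742 mm.

5742 mm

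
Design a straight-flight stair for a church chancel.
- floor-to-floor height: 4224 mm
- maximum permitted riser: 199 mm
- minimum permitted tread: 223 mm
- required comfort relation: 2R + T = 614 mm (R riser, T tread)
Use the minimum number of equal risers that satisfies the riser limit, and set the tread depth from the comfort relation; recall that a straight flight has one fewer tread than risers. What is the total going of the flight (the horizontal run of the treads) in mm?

4224 / 199 = 21.23, so 22 risers are needed.
R = 4224 ÷ 22 = 192 mm.
T = 614 − 2·192 = 230 mm, which satisfies the 223 mm minimum.
Treads = 22 − 1 = 21; going = 21 × 230 = 4830 mm.

4830 mm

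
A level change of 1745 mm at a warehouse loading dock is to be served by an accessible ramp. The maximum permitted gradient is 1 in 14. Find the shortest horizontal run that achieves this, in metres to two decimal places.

24.43 m

Run = rise × 14 = 1745 × 14 = 24430 mm.
24430 mm = 24.43 m.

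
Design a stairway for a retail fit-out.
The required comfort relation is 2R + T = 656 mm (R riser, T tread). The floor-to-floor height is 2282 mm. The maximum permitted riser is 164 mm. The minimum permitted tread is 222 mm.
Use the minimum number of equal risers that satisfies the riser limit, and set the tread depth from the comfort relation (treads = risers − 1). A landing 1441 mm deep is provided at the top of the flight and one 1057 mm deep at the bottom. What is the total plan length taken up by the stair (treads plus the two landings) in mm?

6788 mm

2282 / 164 = 13.915 → round up to 14 risers.
R = 2282 ÷ 14 = 163 mm.
Tread T = 656 − 2 × 163 = 330 mm (≥ 222 mm).
Treads = 14 − 1 = 13; going = 13 × 330 = 4290 mm.
Add landings: 4290 + 1441 + 1057 = 6788 mm.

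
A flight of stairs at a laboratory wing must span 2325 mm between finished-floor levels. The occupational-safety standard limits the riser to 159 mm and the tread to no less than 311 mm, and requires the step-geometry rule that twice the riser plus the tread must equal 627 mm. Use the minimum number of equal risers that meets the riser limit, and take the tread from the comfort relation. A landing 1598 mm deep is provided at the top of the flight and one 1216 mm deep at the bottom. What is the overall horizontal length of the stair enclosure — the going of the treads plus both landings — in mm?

⌈2325/159⌉ = 15 risers.
R = 2325 ÷ 15 = 155 mm.
Tread T = 627 − 2 × 155 = 317 mm (≥ 311 mm).
Going = (15 − 1) × 317 = 4438 mm.
Add landings: 4438 + 1598 + 1216 = 7252 mm.

7252 mm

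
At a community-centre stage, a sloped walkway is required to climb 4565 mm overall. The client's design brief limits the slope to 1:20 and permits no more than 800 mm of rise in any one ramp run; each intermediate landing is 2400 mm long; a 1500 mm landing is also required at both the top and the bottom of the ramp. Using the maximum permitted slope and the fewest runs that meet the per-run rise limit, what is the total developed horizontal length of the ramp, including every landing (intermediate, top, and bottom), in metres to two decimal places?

4565 / 800 = 5.706 → round up to 6 ramp runs. That means 5 intermediate landings.
Horizontal run for 4565 mm of rise at 1:20 is 4565 × 20 = 91300 mm.
5 intermediate landings contribute 5 × 2400 = 12000 mm.
Top and bottom landings: 2 × 1500 = 3000 mm.
Total = 91300 + 12000 + 3000 = 106300 mm.
= 106.30 m.

106.30 m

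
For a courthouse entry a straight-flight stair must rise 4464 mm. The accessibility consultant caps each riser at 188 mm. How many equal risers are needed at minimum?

24 risers

At most 188 each: 4464/188 = 23.74, giving 24 risers.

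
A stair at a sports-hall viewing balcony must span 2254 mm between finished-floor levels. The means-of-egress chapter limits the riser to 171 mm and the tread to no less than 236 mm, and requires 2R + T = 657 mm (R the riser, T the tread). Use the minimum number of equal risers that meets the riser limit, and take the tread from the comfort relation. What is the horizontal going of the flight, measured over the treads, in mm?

4355 mm

2254 / 171 = 13.181 → round up to 14 risers.
Each riser is 2254/14 = 161 mm (≤ 171 mm).
Tread T = 657 − 2 × 161 = 335 mm (≥ 236 mm).
Treads = 14 − 1 = 13; going = 13 × 335 = 4355 mm.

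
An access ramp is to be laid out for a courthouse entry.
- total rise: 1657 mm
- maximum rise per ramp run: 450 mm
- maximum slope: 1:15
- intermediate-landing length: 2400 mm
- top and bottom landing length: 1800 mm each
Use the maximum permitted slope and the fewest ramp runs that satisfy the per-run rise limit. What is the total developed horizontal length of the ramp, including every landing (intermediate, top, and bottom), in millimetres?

35655 mm

1657 / 450 = 3.68, so 4 ramp runs are needed. That means 3 intermediate landings.
Horizontal run for 1657 mm of rise at 1:15 is 1657 × 15 = 24855 mm.
3 intermediate landings contribute 3 × 2400 = 7200 mm.
Top and bottom landings: 2 × 1800 = 3600 mm.
Total = 24855 + 7200 + 3600 = 35655 mm.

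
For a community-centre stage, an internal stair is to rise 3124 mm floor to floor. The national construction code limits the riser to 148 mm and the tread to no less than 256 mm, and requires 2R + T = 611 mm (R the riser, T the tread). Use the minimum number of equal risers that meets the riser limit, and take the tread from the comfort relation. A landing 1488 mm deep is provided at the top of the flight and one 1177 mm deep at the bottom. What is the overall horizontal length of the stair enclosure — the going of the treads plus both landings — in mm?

9532 mm

At most 148 each: 3124/148 = 21.11, giving 22 risers.
Each riser is 3124/22 = 142 mm (≤ 148 mm).
Tread T = 611 − 2 × 142 = 327 mm (≥ 256 mm).
22 risers give 21 treads; going = 21 × 327 = 6867 mm.
Enclosure = 6867 + 1488 + 1177 = 9532 mm.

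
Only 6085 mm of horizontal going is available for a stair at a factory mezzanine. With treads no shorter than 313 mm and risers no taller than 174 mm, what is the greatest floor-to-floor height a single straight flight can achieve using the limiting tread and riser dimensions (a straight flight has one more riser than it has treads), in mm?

3480 mm

6085 / 313 = 19.44, so 19 treads fit.
Risers = treads + 1 = 20.
Maximum height = 20 × 174 = 3480 mm.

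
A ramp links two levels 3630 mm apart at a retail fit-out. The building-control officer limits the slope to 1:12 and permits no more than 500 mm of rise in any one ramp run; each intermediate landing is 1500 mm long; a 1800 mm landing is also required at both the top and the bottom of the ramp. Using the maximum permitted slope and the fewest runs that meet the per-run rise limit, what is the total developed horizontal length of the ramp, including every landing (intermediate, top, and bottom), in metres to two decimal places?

57.66 m

3630 / 500 = 7.260 → round up to 8 ramp runs. That means 7 intermediate landings.
Horizontal run for 3630 mm of rise at 1:12 is 3630 × 12 = 43560 mm.
Intermediate landings: 7 × 1500 = 10500 mm.
Top and bottom landings: 2 × 1800 = 3600 mm.
Total = 43560 + 10500 + 3600 = 57660 mm.
= 57.66 m.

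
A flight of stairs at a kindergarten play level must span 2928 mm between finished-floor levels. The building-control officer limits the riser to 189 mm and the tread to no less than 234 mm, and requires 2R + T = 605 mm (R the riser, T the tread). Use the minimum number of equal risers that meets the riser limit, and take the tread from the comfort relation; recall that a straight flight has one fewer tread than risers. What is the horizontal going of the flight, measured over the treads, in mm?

At most 189 each: 2928/189 = 15.49, giving 16 risers.
R = 2928 ÷ 16 = 183 mm.
From 2R + T = 605: T = 605 − 366 = 239 mm.
Going = (16 − 1) × 239 = 3585 mm.

3585 mm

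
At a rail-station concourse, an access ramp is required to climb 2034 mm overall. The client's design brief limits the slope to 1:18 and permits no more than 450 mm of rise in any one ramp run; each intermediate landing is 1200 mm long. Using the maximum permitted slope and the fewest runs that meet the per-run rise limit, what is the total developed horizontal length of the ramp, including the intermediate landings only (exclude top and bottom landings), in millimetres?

⌈2034/450⌉ = 5 ramp runs. That means 4 intermediate landings.
Horizontal run for 2034 mm of rise at 1:18 is 2034 × 18 = 36612 mm.
4 intermediate landings contribute 4 × 1200 = 4800 mm.
Total developed length = 36612 + 4800 = 41412 mm.

41412 mm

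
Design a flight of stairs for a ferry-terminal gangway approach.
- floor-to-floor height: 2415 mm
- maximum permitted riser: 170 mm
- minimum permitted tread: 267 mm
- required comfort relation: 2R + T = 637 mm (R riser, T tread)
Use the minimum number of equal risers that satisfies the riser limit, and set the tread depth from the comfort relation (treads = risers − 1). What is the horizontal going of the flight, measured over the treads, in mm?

4410 mm

At most 170 each: 2415/170 = 14.21, giving 15 risers.
Each riser is 2415/15 = 161 mm (≤ 170 mm).
T = 637 − 2·161 = 315 mm, which satisfies the 267 mm minimum.
Treads = 15 − 1 = 14; going = 14 × 315 = 4410 mm.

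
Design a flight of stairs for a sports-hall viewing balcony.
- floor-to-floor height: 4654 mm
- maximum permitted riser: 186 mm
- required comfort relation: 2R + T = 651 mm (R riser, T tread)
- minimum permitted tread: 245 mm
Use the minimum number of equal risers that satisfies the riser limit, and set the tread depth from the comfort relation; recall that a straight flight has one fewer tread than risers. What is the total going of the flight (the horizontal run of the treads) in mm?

⌈4654/186⌉ = 26 risers.
R = 4654 ÷ 26 = 179 mm.
Tread T = 651 − 2 × 179 = 293 mm (≥ 245 mm).
Going = (26 − 1) × 293 = 7325 mm.

7325 mm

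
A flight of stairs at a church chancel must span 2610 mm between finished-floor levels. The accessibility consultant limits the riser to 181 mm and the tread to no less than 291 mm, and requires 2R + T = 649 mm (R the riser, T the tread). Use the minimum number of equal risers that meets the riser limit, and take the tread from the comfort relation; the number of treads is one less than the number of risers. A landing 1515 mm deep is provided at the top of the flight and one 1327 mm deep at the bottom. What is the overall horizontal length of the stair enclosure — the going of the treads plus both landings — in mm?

7056 mm

At most 181 each: 2610/181 = 14.42, giving 15 risers.
Each riser is 2610/15 = 174 mm (≤ 181 mm).
Tread T = 649 − 2 × 174 = 301 mm (≥ 291 mm).
Treads = 15 − 1 = 14; going = 14 × 301 = 4214 mm.
Add landings: 4214 + 1515 + 1327 = 7056 mm.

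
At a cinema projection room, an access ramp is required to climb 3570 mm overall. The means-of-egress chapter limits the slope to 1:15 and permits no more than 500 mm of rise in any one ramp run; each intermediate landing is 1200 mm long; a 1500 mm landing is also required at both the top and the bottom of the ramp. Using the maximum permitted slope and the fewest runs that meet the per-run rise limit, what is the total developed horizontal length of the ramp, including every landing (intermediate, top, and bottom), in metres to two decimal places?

64.95 m

3570 / 500 = 7.140 → round up to 8 ramp runs. That means 7 intermediate landings.
Horizontal run for 3570 mm of rise at 1:15 is 3570 × 15 = 53550 mm.
7 intermediate landings contribute 7 × 1200 = 8400 mm.
Top and bottom landings: 2 × 1500 = 3000 mm.
Total = 53550 + 8400 + 3000 = 64950 mm.
= 64.95 m.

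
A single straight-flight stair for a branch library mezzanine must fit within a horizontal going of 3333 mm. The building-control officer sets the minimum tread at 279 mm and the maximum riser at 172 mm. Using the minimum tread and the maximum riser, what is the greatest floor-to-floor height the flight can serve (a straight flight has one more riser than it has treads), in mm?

2064 mm

3333 / 279 = 11.95, so 11 treads fit.
Risers = treads + 1 = 12.
Maximum height = 12 × 172 = 2064 mm.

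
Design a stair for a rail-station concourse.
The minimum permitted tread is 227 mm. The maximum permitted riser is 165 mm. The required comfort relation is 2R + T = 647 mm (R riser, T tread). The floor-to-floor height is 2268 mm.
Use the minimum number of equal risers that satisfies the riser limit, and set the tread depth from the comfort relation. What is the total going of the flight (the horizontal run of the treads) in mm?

2268 / 165 = 13.75, so 14 risers are needed.
Riser R = 2268 / 14 = 162 mm, within the 165 mm limit.
From 2R + T = 647: T = 647 − 324 = 323 mm.
Going = (14 − 1) × 323 = 4199 mm.

4199 mm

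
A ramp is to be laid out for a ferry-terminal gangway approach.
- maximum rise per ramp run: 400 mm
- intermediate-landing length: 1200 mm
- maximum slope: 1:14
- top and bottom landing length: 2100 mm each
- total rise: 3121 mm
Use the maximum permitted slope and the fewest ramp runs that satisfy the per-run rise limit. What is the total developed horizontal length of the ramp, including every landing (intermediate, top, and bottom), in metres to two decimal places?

At most 400 each: 3121/400 = 7.80, giving 8 ramp runs. That means 7 intermediate landings.
Horizontal run for 3121 mm of rise at 1:14 is 3121 × 14 = 43694 mm.
7 intermediate landings contribute 7 × 1200 = 8400 mm.
Top and bottom landings: 2 × 2100 = 4200 mm.
Total = 43694 + 8400 + 4200 = 56294 mm.
= 56.29 m.

56.29 m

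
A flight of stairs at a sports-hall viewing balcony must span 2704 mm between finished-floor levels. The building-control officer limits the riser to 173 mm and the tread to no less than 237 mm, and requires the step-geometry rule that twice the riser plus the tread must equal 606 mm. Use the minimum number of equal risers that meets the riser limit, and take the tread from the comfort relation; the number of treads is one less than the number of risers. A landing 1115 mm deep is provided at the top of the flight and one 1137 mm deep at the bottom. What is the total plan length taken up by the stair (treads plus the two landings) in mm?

⌈2704/173⌉ = 16 risers.
R = 2704 ÷ 16 = 169 mm.
From 2R + T = 606: T = 606 − 338 = 268 mm.
Going = (16 − 1) × 268 = 4020 mm.
Add landings: 4020 + 1115 + 1137 = 6272 mm.

6272 mm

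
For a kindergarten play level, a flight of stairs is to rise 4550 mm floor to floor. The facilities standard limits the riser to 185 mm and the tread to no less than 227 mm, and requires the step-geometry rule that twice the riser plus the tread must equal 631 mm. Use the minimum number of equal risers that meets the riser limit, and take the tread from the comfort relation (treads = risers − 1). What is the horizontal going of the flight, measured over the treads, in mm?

4550 / 185 = 24.59, so 25 risers are needed.
Riser R = 4550 / 25 = 182 mm, within the 185 mm limit.
From 2R + T = 631: T = 631 − 364 = 267 mm.
Going = (25 − 1) × 267 = 6408 mm.

6408 mm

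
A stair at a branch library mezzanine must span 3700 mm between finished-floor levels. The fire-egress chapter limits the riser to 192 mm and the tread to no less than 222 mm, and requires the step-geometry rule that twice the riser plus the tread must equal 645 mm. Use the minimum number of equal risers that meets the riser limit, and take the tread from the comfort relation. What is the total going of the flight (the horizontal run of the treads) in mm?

At most 192 each: 3700/192 = 19.27, giving 20 risers.
R = 3700 ÷ 20 = 185 mm.
From 2R + T = 645: T = 645 − 370 = 275 mm.
Going = (20 − 1) × 275 = 5225 mm.

5225 mm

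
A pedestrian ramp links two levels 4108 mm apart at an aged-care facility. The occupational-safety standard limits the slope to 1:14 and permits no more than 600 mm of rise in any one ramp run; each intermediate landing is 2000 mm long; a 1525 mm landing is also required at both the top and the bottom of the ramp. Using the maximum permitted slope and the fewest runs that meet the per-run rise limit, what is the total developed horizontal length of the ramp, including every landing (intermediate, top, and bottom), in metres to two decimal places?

4108 / 600 = 6.85, so 7 ramp runs are needed. That means 6 intermediate landings.
Horizontal run for 4108 mm of rise at 1:14 is 4108 × 14 = 57512 mm.
6 intermediate landings contribute 6 × 2000 = 12000 mm.
Top and bottom landings: 2 × 1525 = 3050 mm.
Total = 57512 + 12000 + 3050 = 72562 mm.
= 72.56 m.

72.56 m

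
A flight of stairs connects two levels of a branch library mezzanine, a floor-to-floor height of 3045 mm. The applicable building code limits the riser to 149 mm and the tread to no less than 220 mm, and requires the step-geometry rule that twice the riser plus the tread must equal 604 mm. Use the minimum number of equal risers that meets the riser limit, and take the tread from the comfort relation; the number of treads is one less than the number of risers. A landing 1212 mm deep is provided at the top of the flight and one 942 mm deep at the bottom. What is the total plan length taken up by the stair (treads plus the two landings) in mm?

3045 / 149 = 20.436 → round up to 21 risers.
Each riser is 3045/21 = 145 mm (≤ 149 mm).
T = 604 − 2·145 = 314 mm, which satisfies the 220 mm minimum.
Going = (21 − 1) × 314 = 6280 mm.
Add landings: 6280 + 1212 + 942 = 8434 mm.

8434 mm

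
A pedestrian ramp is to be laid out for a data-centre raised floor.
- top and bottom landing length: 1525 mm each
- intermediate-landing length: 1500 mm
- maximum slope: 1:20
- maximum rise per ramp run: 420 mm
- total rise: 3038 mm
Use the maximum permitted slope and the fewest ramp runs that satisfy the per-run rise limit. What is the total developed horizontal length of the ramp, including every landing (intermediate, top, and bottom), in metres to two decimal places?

3038 / 420 = 7.23, so 8 ramp runs are needed. That means 7 intermediate landings.
Ramp run (horizontal) at 1:20: 3038 × 20 = 60760 mm.
Intermediate landings: 7 × 1500 = 10500 mm.
Top and bottom landings: 2 × 1525 = 3050 mm.
Total = 60760 + 10500 + 3050 = 74310 mm.
= 74.31 m.

74.31 m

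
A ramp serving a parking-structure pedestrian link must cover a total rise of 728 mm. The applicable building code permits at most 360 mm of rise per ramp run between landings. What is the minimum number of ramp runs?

⌈728/360⌉ = 3 ramp runs.

3 runs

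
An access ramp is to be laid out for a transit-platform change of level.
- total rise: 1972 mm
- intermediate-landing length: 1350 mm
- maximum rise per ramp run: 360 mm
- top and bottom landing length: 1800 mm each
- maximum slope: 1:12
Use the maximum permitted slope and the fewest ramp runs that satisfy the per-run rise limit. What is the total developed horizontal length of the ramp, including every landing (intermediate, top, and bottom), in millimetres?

1972 / 360 = 5.48, so 6 ramp runs are needed. That means 5 intermediate landings.
Horizontal run for 1972 mm of rise at 1:12 is 1972 × 12 = 23664 mm.
5 intermediate landings contribute 5 × 1350 = 6750 mm.
Top and bottom landings: 2 × 1800 = 3600 mm.
Total = 23664 + 6750 + 3600 = 34014 mm.

34014 mm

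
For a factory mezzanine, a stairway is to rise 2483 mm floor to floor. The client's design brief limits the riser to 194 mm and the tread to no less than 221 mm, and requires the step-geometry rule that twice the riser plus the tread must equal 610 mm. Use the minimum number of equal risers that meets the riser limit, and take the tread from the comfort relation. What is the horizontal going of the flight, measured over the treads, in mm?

2483 / 194 = 12.80, so 13 risers are needed.
Each riser is 2483/13 = 191 mm (≤ 194 mm).
Tread T = 610 − 2 × 191 = 228 mm (≥ 221 mm).
Treads = 13 − 1 = 12; going = 12 × 228 = 2736 mm.

2736 mm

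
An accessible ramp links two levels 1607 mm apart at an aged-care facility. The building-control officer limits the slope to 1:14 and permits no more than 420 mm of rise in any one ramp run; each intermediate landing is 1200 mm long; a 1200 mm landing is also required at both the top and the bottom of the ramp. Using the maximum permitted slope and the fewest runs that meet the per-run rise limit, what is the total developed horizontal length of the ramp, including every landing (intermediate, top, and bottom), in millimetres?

1607 / 420 = 3.826 → round up to 4 ramp runs. That means 3 intermediate landings.
Ramp run (horizontal) at 1:14: 1607 × 14 = 22498 mm.
Intermediate landings: 3 × 1200 = 3600 mm.
Top and bottom landings: 2 × 1200 = 2400 mm.
Total = 22498 + 3600 + 2400 = 28498 mm.

28498 mm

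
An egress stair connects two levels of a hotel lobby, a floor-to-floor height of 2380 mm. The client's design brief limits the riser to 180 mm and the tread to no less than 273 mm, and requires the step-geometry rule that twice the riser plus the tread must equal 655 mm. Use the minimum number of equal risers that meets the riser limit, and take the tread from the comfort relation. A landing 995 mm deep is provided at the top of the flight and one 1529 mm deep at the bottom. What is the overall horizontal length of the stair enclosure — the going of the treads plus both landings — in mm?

6619 mm

2380 / 180 = 13.222 → round up to 14 risers.
Each riser is 2380/14 = 170 mm (≤ 180 mm).
From 2R + T = 655: T = 655 − 340 = 315 mm.
Going = (14 − 1) × 315 = 4095 mm.
Enclosure = 4095 + 995 + 1529 = 6619 mm.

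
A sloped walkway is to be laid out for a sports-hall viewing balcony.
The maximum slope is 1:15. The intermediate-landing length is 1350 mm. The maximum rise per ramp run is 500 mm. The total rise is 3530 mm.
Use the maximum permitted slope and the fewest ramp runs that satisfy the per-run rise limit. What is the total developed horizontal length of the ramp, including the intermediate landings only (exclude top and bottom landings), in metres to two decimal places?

3530 / 500 = 7.060 → round up to 8 ramp runs. That means 7 intermediate landings.
Ramp run (horizontal) at 1:15: 3530 × 15 = 52950 mm.
7 intermediate landings contribute 7 × 1350 = 9450 mm.
Total developed length = 52950 + 9450 = 62400 mm.
= 62.40 m.

62.40 m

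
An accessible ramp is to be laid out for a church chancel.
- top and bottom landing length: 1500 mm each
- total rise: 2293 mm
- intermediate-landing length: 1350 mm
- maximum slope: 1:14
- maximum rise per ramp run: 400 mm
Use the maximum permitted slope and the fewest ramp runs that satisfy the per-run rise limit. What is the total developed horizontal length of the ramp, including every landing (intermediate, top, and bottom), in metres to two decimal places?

41.85 m

At most 400 each: 2293/400 = 5.73, giving 6 ramp runs. That means 5 intermediate landings.
Ramp run (horizontal) at 1:14: 2293 × 14 = 32102 mm.
Intermediate landings: 5 × 1350 = 6750 mm.
Top and bottom landings: 2 × 1500 = 3000 mm.
Total = 32102 + 6750 + 3000 = 41852 mm.
= 41.85 m.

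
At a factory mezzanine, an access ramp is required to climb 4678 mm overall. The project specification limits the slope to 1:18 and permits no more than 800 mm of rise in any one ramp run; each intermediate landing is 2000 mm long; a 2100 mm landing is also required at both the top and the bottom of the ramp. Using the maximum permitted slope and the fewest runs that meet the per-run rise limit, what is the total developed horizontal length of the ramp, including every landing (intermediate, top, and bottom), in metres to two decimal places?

98.40 m

4678 / 800 = 5.85, so 6 ramp runs are needed. That means 5 intermediate landings.
Ramp run (horizontal) at 1:18: 4678 × 18 = 84204 mm.
Intermediate landings: 5 × 2000 = 10000 mm.
Top and bottom landings: 2 × 2100 = 4200 mm.
Total = 84204 + 10000 + 4200 = 98404 mm.
= 98.40 m.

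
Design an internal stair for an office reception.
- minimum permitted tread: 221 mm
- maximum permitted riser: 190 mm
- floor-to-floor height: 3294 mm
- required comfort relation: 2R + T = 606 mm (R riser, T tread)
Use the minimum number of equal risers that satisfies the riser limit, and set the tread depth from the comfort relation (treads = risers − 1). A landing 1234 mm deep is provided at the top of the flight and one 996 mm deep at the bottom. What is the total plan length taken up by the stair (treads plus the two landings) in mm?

At most 190 each: 3294/190 = 17.34, giving 18 risers.
Each riser is 3294/18 = 183 mm (≤ 190 mm).
T = 606 − 2·183 = 240 mm, which satisfies the 221 mm minimum.
18 risers give 17 treads; going = 17 × 240 = 4080 mm.
Enclosure = 4080 + 1234 + 996 = 6310 mm.

6310 mm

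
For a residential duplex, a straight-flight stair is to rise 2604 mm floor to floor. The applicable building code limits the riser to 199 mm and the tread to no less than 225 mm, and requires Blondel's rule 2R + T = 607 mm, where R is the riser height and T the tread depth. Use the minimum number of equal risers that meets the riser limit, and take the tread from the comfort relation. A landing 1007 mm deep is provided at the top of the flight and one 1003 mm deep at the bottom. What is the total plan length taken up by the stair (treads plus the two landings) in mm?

At most 199 each: 2604/199 = 13.09, giving 14 risers.
Each riser is 2604/14 = 186 mm (≤ 199 mm).
From 2R + T = 607: T = 607 − 372 = 235 mm.
Treads = 14 − 1 = 13; going = 13 × 235 = 3055 mm.
Add landings: 3055 + 1007 + 1003 = 5065 mm.

5065 mm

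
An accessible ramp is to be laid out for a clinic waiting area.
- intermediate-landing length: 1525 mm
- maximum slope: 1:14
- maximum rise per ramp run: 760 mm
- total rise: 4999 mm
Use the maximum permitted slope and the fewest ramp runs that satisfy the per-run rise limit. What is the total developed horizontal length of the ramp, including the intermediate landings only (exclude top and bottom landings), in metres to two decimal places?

79.14 m

4999 / 760 = 6.578 → round up to 7 ramp runs. That means 6 intermediate landings.
Ramp run (horizontal) at 1:14: 4999 × 14 = 69986 mm.
6 intermediate landings contribute 6 × 1525 = 9150 mm.
Developed length = 69986 + 9150 = 79136 mm.
= 79.14 m.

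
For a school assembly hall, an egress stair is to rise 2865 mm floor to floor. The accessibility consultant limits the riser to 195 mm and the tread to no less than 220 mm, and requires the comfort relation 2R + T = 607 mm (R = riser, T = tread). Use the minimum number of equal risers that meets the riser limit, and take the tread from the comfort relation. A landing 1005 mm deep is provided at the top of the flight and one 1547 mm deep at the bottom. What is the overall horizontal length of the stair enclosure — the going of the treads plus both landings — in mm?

5702 mm

At most 195 each: 2865/195 = 14.69, giving 15 risers.
Each riser is 2865/15 = 191 mm (≤ 195 mm).
T = 607 − 2·191 = 225 mm, which satisfies the 220 mm minimum.
Going = (15 − 1) × 225 = 3150 mm.
Enclosure = 3150 + 1005 + 1547 = 5702 mm.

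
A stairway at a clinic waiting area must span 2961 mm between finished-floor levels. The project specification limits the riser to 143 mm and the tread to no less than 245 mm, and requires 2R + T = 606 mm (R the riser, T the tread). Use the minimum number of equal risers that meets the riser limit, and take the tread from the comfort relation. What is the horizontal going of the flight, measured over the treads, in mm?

2961 / 143 = 20.71, so 21 risers are needed.
Each riser is 2961/21 = 141 mm (≤ 143 mm).
T = 606 − 2·141 = 324 mm, which satisfies the 245 mm minimum.
Going = (21 − 1) × 324 = 6480 mm.

6480 mm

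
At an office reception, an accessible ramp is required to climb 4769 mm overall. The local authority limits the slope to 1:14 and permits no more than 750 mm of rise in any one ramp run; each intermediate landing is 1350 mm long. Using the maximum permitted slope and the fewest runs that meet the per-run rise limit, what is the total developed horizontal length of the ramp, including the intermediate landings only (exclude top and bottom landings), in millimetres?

74866 mm

4769 / 750 = 6.359 → round up to 7 ramp runs. That means 6 intermediate landings.
Horizontal run for 4769 mm of rise at 1:14 is 4769 × 14 = 66766 mm.
6 intermediate landings contribute 6 × 1350 = 8100 mm.
Developed length = 66766 + 8100 = 74866 mm.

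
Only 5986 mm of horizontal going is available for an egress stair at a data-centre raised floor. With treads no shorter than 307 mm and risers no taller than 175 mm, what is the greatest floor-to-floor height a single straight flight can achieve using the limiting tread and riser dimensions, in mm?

3500 mm

5986 / 307 = 19.50, so 19 treads fit.
Risers = treads + 1 = 20.
Maximum height = 20 × 175 = 3500 mm.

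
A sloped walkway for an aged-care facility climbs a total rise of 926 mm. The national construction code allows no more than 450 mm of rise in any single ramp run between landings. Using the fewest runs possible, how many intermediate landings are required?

926 / 450 = 2.06, so 3 ramp runs are needed.
3 runs are separated by 2 intermediate landings.

2 intermediate landings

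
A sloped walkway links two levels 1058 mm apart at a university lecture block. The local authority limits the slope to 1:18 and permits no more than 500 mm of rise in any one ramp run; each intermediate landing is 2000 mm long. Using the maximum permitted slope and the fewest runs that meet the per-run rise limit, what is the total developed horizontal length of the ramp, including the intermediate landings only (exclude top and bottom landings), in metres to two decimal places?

At most 500 each: 1058/500 = 2.12, giving 3 ramp runs. That means 2 intermediate landings.
Horizontal run for 1058 mm of rise at 1:18 is 1058 × 18 = 19044 mm.
2 intermediate landings contribute 2 × 2000 = 4000 mm.
Developed length = 19044 + 4000 = 23044 mm.
= 23.04 m.

23.04 m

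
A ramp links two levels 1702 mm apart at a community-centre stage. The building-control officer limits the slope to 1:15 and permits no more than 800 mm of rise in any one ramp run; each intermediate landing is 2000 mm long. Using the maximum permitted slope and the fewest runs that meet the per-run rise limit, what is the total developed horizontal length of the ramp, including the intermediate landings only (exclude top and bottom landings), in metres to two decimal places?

At most 800 each: 1702/800 = 2.13, giving 3 ramp runs. That means 2 intermediate landings.
Horizontal run for 1702 mm of rise at 1:15 is 1702 × 15 = 25530 mm.
2 intermediate landings contribute 2 × 2000 = 4000 mm.
Developed length = 25530 + 4000 = 29530 mm.
= 29.53 m.

29.53 m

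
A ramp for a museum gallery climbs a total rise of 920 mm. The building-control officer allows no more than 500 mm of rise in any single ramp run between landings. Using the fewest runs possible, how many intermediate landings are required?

At most 500 each: 920/500 = 1.84, giving 2 ramp runs.
2 runs are separated by 1 intermediate landings.

1 intermediate landings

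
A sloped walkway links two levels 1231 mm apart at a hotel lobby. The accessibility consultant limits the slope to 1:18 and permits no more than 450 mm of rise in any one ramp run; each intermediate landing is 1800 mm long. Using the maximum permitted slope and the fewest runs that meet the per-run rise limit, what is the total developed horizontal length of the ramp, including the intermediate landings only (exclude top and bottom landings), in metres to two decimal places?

25.76 m

1231 / 450 = 2.74, so 3 ramp runs are needed. That means 2 intermediate landings.
Ramp run (horizontal) at 1:18: 1231 × 18 = 22158 mm.
2 intermediate landings contribute 2 × 1800 = 3600 mm.
Developed length = 22158 + 3600 = 25758 mm.
= 25.76 m.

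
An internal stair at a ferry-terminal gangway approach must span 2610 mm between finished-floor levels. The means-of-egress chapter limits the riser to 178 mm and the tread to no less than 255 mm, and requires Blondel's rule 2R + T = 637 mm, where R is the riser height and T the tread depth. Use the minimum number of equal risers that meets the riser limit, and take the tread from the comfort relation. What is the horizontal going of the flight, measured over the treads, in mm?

4046 mm

2610 / 178 = 14.66, so 15 risers are needed.
R = 2610 ÷ 15 = 174 mm.
Tread T = 637 − 2 × 174 = 289 mm (≥ 255 mm).
Going = (15 − 1) × 289 = 4046 mm.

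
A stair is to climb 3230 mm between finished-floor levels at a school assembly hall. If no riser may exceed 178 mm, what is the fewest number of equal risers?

19 risers

3230 / 178 = 18.146 → round up to 19 risers.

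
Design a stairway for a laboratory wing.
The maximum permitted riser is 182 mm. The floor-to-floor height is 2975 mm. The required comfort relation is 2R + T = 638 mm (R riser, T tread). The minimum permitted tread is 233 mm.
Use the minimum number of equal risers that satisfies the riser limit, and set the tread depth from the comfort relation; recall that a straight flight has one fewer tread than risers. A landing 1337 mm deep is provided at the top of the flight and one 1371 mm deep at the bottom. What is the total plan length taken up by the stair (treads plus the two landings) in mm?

7316 mm

⌈2975/182⌉ = 17 risers.
Each riser is 2975/17 = 175 mm (≤ 182 mm).
From 2R + T = 638: T = 638 − 350 = 288 mm.
Treads = 17 − 1 = 16; going = 16 × 288 = 4608 mm.
Enclosure = 4608 + 1337 + 1371 = 7316 mm.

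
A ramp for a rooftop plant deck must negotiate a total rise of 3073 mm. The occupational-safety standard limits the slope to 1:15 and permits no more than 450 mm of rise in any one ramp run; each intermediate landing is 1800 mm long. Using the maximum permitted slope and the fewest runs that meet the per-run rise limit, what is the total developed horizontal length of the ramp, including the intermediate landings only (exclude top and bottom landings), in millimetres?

3073 / 450 = 6.83, so 7 ramp runs are needed. That means 6 intermediate landings.
Horizontal run for 3073 mm of rise at 1:15 is 3073 × 15 = 46095 mm.
Intermediate landings: 6 × 1800 = 10800 mm.
Total developed length = 46095 + 10800 = 56895 mm.

56895 mm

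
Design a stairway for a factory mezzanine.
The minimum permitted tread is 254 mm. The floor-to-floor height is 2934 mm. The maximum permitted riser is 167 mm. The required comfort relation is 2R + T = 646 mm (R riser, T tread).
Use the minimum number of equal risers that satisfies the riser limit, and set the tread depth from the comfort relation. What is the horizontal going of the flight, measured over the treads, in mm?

5440 mm

At most 167 each: 2934/167 = 17.57, giving 18 risers.
R = 2934 ÷ 18 = 163 mm.
T = 646 − 2·163 = 320 mm, which satisfies the 254 mm minimum.
Going = (18 − 1) × 320 = 5440 mm.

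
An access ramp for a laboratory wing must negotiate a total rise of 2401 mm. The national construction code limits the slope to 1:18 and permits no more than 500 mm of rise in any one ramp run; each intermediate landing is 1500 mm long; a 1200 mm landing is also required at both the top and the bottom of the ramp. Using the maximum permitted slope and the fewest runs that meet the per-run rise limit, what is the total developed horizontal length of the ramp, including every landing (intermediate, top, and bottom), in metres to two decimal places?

51.62 m

2401 / 500 = 4.80, so 5 ramp runs are needed. That means 4 intermediate landings.
Ramp run (horizontal) at 1:18: 2401 × 18 = 43218 mm.
Intermediate landings: 4 × 1500 = 6000 mm.
Top and bottom landings: 2 × 1200 = 2400 mm.
Total = 43218 + 6000 + 2400 = 51618 mm.
= 51.62 m.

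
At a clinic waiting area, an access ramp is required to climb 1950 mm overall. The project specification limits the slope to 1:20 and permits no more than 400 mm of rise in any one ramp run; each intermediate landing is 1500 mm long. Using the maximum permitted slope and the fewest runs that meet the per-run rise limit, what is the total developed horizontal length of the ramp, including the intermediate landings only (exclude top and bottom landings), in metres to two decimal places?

⌈1950/400⌉ = 5 ramp runs. That means 4 intermediate landings.
Horizontal run for 1950 mm of rise at 1:20 is 1950 × 20 = 39000 mm.
Intermediate landings: 4 × 1500 = 6000 mm.
Developed length = 39000 + 6000 = 45000 mm.
= 45.00 m.

45.00 m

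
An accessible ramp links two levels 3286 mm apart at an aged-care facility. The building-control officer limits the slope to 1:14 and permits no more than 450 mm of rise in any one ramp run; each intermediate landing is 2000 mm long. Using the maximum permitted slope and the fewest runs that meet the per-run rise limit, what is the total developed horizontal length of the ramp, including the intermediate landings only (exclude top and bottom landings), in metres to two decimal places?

60.00 m

3286 / 450 = 7.302 → round up to 8 ramp runs. That means 7 intermediate landings.
Ramp run (horizontal) at 1:14: 3286 × 14 = 46004 mm.
7 intermediate landings contribute 7 × 2000 = 14000 mm.
Total developed length = 46004 + 14000 = 60004 mm.
= 60.00 m.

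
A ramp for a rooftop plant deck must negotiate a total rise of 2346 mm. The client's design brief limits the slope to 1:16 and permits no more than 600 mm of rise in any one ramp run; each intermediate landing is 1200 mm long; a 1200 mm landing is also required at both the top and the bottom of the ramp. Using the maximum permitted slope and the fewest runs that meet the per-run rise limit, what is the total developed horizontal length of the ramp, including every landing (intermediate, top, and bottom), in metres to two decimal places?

43.54 m

2346 / 600 = 3.910 → round up to 4 ramp runs. That means 3 intermediate landings.
Horizontal run for 2346 mm of rise at 1:16 is 2346 × 16 = 37536 mm.
Intermediate landings: 3 × 1200 = 3600 mm.
Top and bottom landings: 2 × 1200 = 2400 mm.
Total = 37536 + 3600 + 2400 = 43536 mm.
= 43.54 m.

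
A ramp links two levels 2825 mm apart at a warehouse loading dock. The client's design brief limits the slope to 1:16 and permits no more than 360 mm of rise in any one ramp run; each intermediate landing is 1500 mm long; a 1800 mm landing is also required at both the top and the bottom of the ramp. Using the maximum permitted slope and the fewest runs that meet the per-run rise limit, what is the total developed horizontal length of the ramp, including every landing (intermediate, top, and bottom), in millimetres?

59300 mm

2825 / 360 = 7.847 → round up to 8 ramp runs. That means 7 intermediate landings.
Horizontal run for 2825 mm of rise at 1:16 is 2825 × 16 = 45200 mm.
7 intermediate landings contribute 7 × 1500 = 10500 mm.
Top and bottom landings: 2 × 1800 = 3600 mm.
Total = 45200 + 10500 + 3600 = 59300 mm.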